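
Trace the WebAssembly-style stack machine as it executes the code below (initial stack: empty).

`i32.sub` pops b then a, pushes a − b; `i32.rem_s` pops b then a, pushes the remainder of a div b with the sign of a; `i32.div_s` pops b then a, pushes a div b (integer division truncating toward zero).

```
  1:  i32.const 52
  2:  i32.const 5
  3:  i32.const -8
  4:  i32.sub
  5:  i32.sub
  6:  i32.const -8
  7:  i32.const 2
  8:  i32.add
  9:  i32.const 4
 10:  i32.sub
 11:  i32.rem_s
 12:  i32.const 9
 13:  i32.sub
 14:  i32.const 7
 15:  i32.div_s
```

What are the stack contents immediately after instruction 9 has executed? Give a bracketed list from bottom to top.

i32.const 52  52
i32.const 5   52 5
i32.const -8  52 5 -8
i32.sub       52 13
i32.sub       39
i32.const -8  39 -8
i32.const 2   39 -8 2
i32.add       39 -6
i32.const 4   39 -6 4

[39, -6, 4]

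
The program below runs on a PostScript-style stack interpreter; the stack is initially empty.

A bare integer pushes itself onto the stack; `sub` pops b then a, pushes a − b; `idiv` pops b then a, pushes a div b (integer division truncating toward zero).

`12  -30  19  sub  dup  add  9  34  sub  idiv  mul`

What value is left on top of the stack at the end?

12   : 12
-30  : 12 -30
19   : 12 -30 19
sub  : 12 -49
dup  : 12 -49 -49
add  : 12 -98
9    : 12 -98 9
34   : 12 -98 9 34
sub  : 12 -98 -25
idiv : 12 3
mul  : 36

36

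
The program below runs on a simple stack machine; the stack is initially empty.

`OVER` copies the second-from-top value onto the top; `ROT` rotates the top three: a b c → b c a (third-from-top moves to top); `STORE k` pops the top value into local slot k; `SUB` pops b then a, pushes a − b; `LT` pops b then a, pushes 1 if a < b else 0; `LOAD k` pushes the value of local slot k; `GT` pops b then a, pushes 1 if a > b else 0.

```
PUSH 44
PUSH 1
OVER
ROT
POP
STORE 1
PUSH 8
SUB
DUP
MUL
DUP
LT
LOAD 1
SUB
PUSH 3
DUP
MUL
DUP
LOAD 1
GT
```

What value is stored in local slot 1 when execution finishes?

44

PUSH 44 : [44]
PUSH 1  : [44, 1]
OVER    : [44, 1, 44]
ROT     : [1, 44, 44]
POP     : [1, 44]
STORE 1 : [1]
PUSH 8  : [1, 8]
SUB     : [-7]
DUP     : [-7, -7]
MUL     : [49]
DUP     : [49, 49]
LT      : [0]
LOAD 1  : [0, 44]
SUB     : [-44]
PUSH 3  : [-44, 3]
DUP     : [-44, 3, 3]
MUL     : [-44, 9]
DUP     : [-44, 9, 9]
LOAD 1  : [-44, 9, 9, 44]
GT      : [-44, 9, 0]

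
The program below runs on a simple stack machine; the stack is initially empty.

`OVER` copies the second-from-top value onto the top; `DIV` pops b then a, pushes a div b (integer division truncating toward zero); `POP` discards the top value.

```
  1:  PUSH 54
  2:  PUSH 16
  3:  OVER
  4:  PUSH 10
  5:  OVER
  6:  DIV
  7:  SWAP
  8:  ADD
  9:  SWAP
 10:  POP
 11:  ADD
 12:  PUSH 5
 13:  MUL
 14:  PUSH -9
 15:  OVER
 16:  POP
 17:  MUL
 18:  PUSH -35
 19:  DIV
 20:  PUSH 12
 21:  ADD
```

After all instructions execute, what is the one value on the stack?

PUSH 54  : [54]
PUSH 16  : [54, 16]
OVER     : [54, 16, 54]
PUSH 10  : [54, 16, 54, 10]
OVER     : [54, 16, 54, 10, 54]
DIV      : [54, 16, 54, 0]
SWAP     : [54, 16, 0, 54]
ADD      : [54, 16, 54]
SWAP     : [54, 54, 16]
POP      : [54, 54]
ADD      : [108]
PUSH 5   : [108, 5]
MUL      : [540]
PUSH -9  : [540, -9]
OVER     : [540, -9, 540]
POP      : [540, -9]
MUL      : [-4860]
PUSH -35 : [-4860, -35]
DIV      : [138]
PUSH 12  : [138, 12]
ADD      : [150]

150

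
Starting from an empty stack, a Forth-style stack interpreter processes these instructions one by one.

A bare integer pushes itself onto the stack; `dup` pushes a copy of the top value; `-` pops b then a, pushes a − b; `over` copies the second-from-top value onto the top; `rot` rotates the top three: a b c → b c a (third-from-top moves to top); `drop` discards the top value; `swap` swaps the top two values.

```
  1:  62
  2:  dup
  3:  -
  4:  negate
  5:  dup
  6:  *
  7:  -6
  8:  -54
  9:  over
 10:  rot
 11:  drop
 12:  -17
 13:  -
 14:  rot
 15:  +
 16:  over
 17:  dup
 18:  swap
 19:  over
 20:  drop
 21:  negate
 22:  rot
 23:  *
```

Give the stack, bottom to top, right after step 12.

[0, -54, -6, -17]

62      [62]
dup     [62, 62]
-       [0]
negate  [0]
dup     [0, 0]
*       [0]
-6      [0, -6]
-54     [0, -6, -54]
over    [0, -6, -54, -6]
rot     [0, -54, -6, -6]
drop    [0, -54, -6]
-17     [0, -54, -6, -17]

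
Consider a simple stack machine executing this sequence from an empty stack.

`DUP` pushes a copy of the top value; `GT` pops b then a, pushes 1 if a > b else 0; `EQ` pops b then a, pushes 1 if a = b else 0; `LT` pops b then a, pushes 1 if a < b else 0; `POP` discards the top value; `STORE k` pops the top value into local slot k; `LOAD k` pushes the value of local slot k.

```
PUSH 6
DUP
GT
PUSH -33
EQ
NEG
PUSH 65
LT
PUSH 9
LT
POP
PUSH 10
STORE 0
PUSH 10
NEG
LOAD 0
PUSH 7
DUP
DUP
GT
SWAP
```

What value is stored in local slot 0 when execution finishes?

10

PUSH 6    [6]
DUP       [6, 6]
GT        [0]
PUSH -33  [0, -33]
EQ        [0]
NEG       [0]
PUSH 65   [0, 65]
LT        [1]
PUSH 9    [1, 9]
LT        [1]
POP       []
PUSH 10   [10]
STORE 0   []
PUSH 10   [10]
NEG       [-10]
LOAD 0    [-10, 10]
PUSH 7    [-10, 10, 7]
DUP       [-10, 10, 7, 7]
DUP       [-10, 10, 7, 7, 7]
GT        [-10, 10, 7, 0]
SWAP      [-10, 10, 0, 7]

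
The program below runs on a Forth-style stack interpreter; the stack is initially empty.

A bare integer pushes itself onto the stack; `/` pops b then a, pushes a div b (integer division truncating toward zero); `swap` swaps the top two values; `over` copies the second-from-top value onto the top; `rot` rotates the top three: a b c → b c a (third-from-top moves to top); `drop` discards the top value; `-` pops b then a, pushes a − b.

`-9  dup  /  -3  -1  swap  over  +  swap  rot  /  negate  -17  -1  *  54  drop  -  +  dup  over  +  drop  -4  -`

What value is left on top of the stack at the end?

-9     : -9
dup    : -9 -9
/      : 1
-3     : 1 -3
-1     : 1 -3 -1
swap   : 1 -1 -3
over   : 1 -1 -3 -1
+      : 1 -1 -4
swap   : 1 -4 -1
rot    : -4 -1 1
/      : -4 -1
negate : -4 1
-17    : -4 1 -17
-1     : -4 1 -17 -1
*      : -4 1 17
54     : -4 1 17 54
drop   : -4 1 17
-      : -4 -16
+      : -20
dup    : -20 -20
over   : -20 -20 -20
+      : -20 -40
drop   : -20
-4     : -20 -4
-      : -16

-16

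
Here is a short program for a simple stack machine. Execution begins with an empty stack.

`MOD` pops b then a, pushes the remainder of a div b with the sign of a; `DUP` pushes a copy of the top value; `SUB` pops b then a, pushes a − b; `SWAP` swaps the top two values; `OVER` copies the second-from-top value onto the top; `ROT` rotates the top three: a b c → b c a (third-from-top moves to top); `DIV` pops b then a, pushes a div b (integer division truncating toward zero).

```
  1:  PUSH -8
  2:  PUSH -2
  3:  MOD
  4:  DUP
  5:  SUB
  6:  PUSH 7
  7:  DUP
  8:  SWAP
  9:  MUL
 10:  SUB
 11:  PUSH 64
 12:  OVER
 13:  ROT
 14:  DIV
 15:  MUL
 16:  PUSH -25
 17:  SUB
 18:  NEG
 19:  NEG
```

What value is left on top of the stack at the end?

PUSH -8   -8
PUSH -2   -8 -2
MOD       0
DUP       0 0
SUB       0
PUSH 7    0 7
DUP       0 7 7
SWAP      0 7 7
MUL       0 49
SUB       -49
PUSH 64   -49 64
OVER      -49 64 -49
ROT       64 -49 -49
DIV       64 1
MUL       64
PUSH -25  64 -25
SUB       89
NEG       -89
NEG       89

89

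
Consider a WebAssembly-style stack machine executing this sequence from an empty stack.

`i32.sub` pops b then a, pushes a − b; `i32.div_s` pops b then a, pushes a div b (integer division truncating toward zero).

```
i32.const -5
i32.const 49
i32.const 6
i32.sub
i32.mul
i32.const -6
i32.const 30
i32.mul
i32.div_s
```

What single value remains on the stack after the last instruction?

1

i32.const -5 → [-5]
i32.const 49 → [-5, 49]
i32.const 6  → [-5, 49, 6]
i32.sub      → [-5, 43]
i32.mul      → [-215]
i32.const -6 → [-215, -6]
i32.const 30 → [-215, -6, 30]
i32.mul      → [-215, -180]
i32.div_s    → [1]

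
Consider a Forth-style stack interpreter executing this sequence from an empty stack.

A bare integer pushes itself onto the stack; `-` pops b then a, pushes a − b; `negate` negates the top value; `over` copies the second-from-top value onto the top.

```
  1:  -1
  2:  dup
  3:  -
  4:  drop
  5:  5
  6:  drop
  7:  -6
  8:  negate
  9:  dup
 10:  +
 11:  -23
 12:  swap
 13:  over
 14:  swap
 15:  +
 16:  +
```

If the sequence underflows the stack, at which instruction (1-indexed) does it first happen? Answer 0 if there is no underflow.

0

-1     -> [-1]
dup    -> [-1, -1]
-      -> [0]
drop   -> []
5      -> [5]
drop   -> []
-6     -> [-6]
negate -> [6]
dup    -> [6, 6]
+      -> [12]
-23    -> [12, -23]
swap   -> [-23, 12]
over   -> [-23, 12, -23]
swap   -> [-23, -23, 12]
+      -> [-23, -11]
+      -> [-34]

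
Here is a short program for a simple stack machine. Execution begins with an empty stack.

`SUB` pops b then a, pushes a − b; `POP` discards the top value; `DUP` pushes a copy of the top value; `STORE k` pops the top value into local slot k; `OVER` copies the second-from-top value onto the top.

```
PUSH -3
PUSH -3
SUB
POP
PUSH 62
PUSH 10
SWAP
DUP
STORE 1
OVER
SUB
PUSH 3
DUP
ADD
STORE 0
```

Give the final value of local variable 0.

PUSH -3 -> [-3]
PUSH -3 -> [-3, -3]
SUB     -> [0]
POP     -> []
PUSH 62 -> [62]
PUSH 10 -> [62, 10]
SWAP    -> [10, 62]
DUP     -> [10, 62, 62]
STORE 1 -> [10, 62]
OVER    -> [10, 62, 10]
SUB     -> [10, 52]
PUSH 3  -> [10, 52, 3]
DUP     -> [10, 52, 3, 3]
ADD     -> [10, 52, 6]
STORE 0 -> [10, 52]

6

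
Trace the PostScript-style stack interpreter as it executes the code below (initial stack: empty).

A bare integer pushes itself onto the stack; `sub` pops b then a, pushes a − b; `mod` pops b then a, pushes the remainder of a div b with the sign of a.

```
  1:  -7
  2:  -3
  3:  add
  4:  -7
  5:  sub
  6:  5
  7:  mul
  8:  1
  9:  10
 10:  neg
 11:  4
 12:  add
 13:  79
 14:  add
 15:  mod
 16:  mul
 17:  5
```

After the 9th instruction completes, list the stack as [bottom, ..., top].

[-15, 1, 10]

-7  -> [-7]
-3  -> [-7, -3]
add -> [-10]
-7  -> [-10, -7]
sub -> [-3]
5   -> [-3, 5]
mul -> [-15]
1   -> [-15, 1]
10  -> [-15, 1, 10]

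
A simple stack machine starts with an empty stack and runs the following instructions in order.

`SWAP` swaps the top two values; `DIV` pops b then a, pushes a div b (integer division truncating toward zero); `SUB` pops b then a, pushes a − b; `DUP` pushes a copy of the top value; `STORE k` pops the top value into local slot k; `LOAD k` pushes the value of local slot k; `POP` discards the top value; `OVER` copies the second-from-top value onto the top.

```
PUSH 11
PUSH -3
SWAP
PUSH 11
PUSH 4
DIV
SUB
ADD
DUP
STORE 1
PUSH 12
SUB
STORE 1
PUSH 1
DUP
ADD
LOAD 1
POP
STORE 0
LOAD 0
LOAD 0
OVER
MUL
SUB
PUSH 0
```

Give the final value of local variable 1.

-6

PUSH 11 -> [11]
PUSH -3 -> [11, -3]
SWAP    -> [-3, 11]
PUSH 11 -> [-3, 11, 11]
PUSH 4  -> [-3, 11, 11, 4]
DIV     -> [-3, 11, 2]
SUB     -> [-3, 9]
ADD     -> [6]
DUP     -> [6, 6]
STORE 1 -> [6]
PUSH 12 -> [6, 12]
SUB     -> [-6]
STORE 1 -> []
PUSH 1  -> [1]
DUP     -> [1, 1]
ADD     -> [2]
LOAD 1  -> [2, -6]
POP     -> [2]
STORE 0 -> []
LOAD 0  -> [2]
LOAD 0  -> [2, 2]
OVER    -> [2, 2, 2]
MUL     -> [2, 4]
SUB     -> [-2]
PUSH 0  -> [-2, 0]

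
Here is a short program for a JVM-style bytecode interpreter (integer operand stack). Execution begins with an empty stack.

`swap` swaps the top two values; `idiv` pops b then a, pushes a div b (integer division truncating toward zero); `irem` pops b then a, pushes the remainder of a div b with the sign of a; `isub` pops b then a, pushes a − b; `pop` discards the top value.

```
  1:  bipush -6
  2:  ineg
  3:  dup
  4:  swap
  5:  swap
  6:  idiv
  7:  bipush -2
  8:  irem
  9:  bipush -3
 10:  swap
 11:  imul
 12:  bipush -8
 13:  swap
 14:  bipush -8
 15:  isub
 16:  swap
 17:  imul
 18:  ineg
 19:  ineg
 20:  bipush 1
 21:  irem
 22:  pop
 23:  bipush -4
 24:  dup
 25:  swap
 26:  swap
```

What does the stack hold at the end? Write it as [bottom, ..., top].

bipush -6 : -6
ineg      : 6
dup       : 6 6
swap      : 6 6
swap      : 6 6
idiv      : 1
bipush -2 : 1 -2
irem      : 1
bipush -3 : 1 -3
swap      : -3 1
imul      : -3
bipush -8 : -3 -8
swap      : -8 -3
bipush -8 : -8 -3 -8
isub      : -8 5
swap      : 5 -8
imul      : -40
ineg      : 40
ineg      : -40
bipush 1  : -40 1
irem      : 0
pop       : (empty)
bipush -4 : -4
dup       : -4 -4
swap      : -4 -4
swap      : -4 -4

[-4, -4]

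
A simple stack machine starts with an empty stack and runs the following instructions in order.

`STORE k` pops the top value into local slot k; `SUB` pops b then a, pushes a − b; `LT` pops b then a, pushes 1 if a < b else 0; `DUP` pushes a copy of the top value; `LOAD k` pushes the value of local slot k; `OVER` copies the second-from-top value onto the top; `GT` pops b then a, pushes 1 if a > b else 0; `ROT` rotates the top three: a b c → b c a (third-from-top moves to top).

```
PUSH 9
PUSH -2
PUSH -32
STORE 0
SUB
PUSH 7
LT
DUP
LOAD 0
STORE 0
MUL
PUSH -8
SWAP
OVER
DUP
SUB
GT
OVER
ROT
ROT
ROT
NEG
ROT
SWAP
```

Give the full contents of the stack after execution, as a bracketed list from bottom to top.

PUSH 9    9
PUSH -2   9 -2
PUSH -32  9 -2 -32
STORE 0   9 -2
SUB       11
PUSH 7    11 7
LT        0
DUP       0 0
LOAD 0    0 0 -32
STORE 0   0 0
MUL       0
PUSH -8   0 -8
SWAP      -8 0
OVER      -8 0 -8
DUP       -8 0 -8 -8
SUB       -8 0 0
GT        -8 0
OVER      -8 0 -8
ROT       0 -8 -8
ROT       -8 -8 0
ROT       -8 0 -8
NEG       -8 0 8
ROT       0 8 -8
SWAP      0 -8 8

[0, -8, 8]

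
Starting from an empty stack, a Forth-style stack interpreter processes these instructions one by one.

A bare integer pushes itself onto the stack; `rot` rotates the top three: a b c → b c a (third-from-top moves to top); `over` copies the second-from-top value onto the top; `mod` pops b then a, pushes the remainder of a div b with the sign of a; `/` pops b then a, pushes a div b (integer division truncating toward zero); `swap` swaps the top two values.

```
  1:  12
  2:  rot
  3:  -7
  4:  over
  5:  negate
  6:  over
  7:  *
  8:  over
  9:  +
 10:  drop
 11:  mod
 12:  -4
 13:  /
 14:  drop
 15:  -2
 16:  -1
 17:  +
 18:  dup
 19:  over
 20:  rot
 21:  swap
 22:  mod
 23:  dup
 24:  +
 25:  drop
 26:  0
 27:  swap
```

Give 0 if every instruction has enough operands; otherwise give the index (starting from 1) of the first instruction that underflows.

12 : 12
rot  — needs 3 operands, stack has 1 → underflow

2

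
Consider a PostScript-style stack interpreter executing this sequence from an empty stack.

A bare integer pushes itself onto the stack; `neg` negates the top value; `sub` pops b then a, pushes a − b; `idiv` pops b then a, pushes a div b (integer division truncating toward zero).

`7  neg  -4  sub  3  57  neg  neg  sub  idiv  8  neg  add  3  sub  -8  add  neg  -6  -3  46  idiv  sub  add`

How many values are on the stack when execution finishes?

7    → 7
neg  → -7
-4   → -7 -4
sub  → -3
3    → -3 3
57   → -3 3 57
neg  → -3 3 -57
neg  → -3 3 57
sub  → -3 -54
idiv → 0
8    → 0 8
neg  → 0 -8
add  → -8
3    → -8 3
sub  → -11
-8   → -11 -8
add  → -19
neg  → 19
-6   → 19 -6
-3   → 19 -6 -3
46   → 19 -6 -3 46
idiv → 19 -6 0
sub  → 19 -6
add  → 13

1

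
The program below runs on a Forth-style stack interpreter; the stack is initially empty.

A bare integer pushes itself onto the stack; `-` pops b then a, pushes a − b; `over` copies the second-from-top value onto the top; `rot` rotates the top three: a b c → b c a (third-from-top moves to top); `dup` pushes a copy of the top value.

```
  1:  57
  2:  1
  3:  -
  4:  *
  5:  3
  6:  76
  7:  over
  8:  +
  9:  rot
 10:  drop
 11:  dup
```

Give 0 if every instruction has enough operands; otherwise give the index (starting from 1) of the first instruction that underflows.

4

57 -> 57
1  -> 57 1
-  -> 56
*  — needs 2 operands, stack has 1 → underflow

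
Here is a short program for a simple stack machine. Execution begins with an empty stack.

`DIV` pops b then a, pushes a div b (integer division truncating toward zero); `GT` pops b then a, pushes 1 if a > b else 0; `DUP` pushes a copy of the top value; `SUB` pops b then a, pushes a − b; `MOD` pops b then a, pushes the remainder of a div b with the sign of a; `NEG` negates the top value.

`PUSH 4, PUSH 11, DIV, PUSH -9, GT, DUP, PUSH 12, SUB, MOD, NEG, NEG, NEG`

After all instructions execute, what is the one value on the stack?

-1

PUSH 4   [4]
PUSH 11  [4, 11]
DIV      [0]
PUSH -9  [0, -9]
GT       [1]
DUP      [1, 1]
PUSH 12  [1, 1, 12]
SUB      [1, -11]
MOD      [1]
NEG      [-1]
NEG      [1]
NEG      [-1]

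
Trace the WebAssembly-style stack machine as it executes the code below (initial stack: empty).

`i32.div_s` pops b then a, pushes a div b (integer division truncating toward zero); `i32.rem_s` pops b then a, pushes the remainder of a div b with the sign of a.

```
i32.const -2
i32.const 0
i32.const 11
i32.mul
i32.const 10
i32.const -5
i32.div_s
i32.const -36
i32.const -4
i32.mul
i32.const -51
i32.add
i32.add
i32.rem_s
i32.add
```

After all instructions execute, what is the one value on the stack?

-2

i32.const -2  : [-2]
i32.const 0   : [-2, 0]
i32.const 11  : [-2, 0, 11]
i32.mul       : [-2, 0]
i32.const 10  : [-2, 0, 10]
i32.const -5  : [-2, 0, 10, -5]
i32.div_s     : [-2, 0, -2]
i32.const -36 : [-2, 0, -2, -36]
i32.const -4  : [-2, 0, -2, -36, -4]
i32.mul       : [-2, 0, -2, 144]
i32.const -51 : [-2, 0, -2, 144, -51]
i32.add       : [-2, 0, -2, 93]
i32.add       : [-2, 0, 91]
i32.rem_s     : [-2, 0]
i32.add       : [-2]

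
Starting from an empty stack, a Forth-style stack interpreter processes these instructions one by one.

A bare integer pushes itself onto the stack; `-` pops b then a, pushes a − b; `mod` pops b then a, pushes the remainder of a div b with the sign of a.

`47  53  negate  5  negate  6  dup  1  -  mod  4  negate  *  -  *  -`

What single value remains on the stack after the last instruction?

-6

47     → [47]
53     → [47, 53]
negate → [47, -53]
5      → [47, -53, 5]
negate → [47, -53, -5]
6      → [47, -53, -5, 6]
dup    → [47, -53, -5, 6, 6]
1      → [47, -53, -5, 6, 6, 1]
-      → [47, -53, -5, 6, 5]
mod    → [47, -53, -5, 1]
4      → [47, -53, -5, 1, 4]
negate → [47, -53, -5, 1, -4]
*      → [47, -53, -5, -4]
-      → [47, -53, -1]
*      → [47, 53]
-      → [-6]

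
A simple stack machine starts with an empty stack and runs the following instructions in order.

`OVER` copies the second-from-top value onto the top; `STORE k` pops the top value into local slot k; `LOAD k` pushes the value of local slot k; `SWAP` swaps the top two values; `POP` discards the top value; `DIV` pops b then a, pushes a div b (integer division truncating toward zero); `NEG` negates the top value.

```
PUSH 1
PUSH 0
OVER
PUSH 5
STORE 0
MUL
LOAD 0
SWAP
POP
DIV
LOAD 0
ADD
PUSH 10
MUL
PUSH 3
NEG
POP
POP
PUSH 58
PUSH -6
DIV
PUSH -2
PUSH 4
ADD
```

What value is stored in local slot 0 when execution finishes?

PUSH 1  : [1]
PUSH 0  : [1, 0]
OVER    : [1, 0, 1]
PUSH 5  : [1, 0, 1, 5]
STORE 0 : [1, 0, 1]
MUL     : [1, 0]
LOAD 0  : [1, 0, 5]
SWAP    : [1, 5, 0]
POP     : [1, 5]
DIV     : [0]
LOAD 0  : [0, 5]
ADD     : [5]
PUSH 10 : [5, 10]
MUL     : [50]
PUSH 3  : [50, 3]
NEG     : [50, -3]
POP     : [50]
POP     : []
PUSH 58 : [58]
PUSH -6 : [58, -6]
DIV     : [-9]
PUSH -2 : [-9, -2]
PUSH 4  : [-9, -2, 4]
ADD     : [-9, 2]

5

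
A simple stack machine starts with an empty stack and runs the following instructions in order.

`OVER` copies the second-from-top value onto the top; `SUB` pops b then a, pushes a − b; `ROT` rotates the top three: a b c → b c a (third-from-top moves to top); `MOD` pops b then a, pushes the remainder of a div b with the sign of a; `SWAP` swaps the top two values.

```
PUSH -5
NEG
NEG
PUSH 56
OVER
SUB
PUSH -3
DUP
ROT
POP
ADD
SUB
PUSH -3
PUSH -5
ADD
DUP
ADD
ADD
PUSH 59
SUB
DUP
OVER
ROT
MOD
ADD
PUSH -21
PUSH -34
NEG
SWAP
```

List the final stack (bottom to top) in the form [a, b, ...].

[-74, 34, -21]

PUSH -5  : -5
NEG      : 5
NEG      : -5
PUSH 56  : -5 56
OVER     : -5 56 -5
SUB      : -5 61
PUSH -3  : -5 61 -3
DUP      : -5 61 -3 -3
ROT      : -5 -3 -3 61
POP      : -5 -3 -3
ADD      : -5 -6
SUB      : 1
PUSH -3  : 1 -3
PUSH -5  : 1 -3 -5
ADD      : 1 -8
DUP      : 1 -8 -8
ADD      : 1 -16
ADD      : -15
PUSH 59  : -15 59
SUB      : -74
DUP      : -74 -74
OVER     : -74 -74 -74
ROT      : -74 -74 -74
MOD      : -74 0
ADD      : -74
PUSH -21 : -74 -21
PUSH -34 : -74 -21 -34
NEG      : -74 -21 34
SWAP     : -74 34 -21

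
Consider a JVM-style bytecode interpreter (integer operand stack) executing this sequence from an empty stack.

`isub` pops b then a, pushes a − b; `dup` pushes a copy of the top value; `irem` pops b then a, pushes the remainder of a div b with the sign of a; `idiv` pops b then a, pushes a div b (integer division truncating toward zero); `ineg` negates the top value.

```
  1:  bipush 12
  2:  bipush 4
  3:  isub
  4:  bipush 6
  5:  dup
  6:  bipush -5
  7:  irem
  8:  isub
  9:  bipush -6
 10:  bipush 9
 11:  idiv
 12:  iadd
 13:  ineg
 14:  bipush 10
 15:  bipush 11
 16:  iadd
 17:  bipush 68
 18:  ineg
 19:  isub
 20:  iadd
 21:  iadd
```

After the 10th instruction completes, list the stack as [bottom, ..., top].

[8, 5, -6, 9]

bipush 12  12
bipush 4   12 4
isub       8
bipush 6   8 6
dup        8 6 6
bipush -5  8 6 6 -5
irem       8 6 1
isub       8 5
bipush -6  8 5 -6
bipush 9   8 5 -6 9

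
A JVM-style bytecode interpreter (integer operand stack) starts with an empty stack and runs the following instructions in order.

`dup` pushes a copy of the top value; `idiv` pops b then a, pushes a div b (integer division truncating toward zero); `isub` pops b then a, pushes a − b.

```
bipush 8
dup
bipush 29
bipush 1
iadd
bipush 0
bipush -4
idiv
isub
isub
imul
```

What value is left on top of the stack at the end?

-176

bipush 8  → 8
dup       → 8 8
bipush 29 → 8 8 29
bipush 1  → 8 8 29 1
iadd      → 8 8 30
bipush 0  → 8 8 30 0
bipush -4 → 8 8 30 0 -4
idiv      → 8 8 30 0
isub      → 8 8 30
isub      → 8 -22
imul      → -176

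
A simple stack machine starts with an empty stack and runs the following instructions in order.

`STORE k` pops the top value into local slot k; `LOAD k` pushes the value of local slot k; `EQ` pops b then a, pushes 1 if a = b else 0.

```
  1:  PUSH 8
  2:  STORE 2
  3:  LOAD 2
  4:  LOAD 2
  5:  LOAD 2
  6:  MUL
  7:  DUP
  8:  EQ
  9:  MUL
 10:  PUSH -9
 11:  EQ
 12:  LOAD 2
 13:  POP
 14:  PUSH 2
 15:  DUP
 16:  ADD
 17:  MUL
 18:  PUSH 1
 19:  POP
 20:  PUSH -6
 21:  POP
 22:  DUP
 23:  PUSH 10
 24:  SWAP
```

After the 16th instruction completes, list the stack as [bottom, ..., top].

PUSH 8  -> [8]
STORE 2 -> []
LOAD 2  -> [8]
LOAD 2  -> [8, 8]
LOAD 2  -> [8, 8, 8]
MUL     -> [8, 64]
DUP     -> [8, 64, 64]
EQ      -> [8, 1]
MUL     -> [8]
PUSH -9 -> [8, -9]
EQ      -> [0]
LOAD 2  -> [0, 8]
POP     -> [0]
PUSH 2  -> [0, 2]
DUP     -> [0, 2, 2]
ADD     -> [0, 4]

[0, 4]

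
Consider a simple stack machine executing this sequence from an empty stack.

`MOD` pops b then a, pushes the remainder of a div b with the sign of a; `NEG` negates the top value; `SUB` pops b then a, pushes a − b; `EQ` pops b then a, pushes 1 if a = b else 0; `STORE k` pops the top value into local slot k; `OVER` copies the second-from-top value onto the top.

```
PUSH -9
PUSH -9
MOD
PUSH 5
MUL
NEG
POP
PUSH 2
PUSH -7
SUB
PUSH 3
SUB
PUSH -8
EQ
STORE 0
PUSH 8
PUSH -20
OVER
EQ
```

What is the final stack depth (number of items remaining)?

PUSH -9   -9
PUSH -9   -9 -9
MOD       0
PUSH 5    0 5
MUL       0
NEG       0
POP       (empty)
PUSH 2    2
PUSH -7   2 -7
SUB       9
PUSH 3    9 3
SUB       6
PUSH -8   6 -8
EQ        0
STORE 0   (empty)
PUSH 8    8
PUSH -20  8 -20
OVER      8 -20 8
EQ        8 0

2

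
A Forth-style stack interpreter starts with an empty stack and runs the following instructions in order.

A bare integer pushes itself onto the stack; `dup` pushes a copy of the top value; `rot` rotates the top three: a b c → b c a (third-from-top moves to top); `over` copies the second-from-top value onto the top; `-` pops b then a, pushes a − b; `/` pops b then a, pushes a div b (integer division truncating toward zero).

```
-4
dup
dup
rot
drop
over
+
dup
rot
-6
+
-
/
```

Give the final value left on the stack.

-4

-4   : -4
dup  : -4 -4
dup  : -4 -4 -4
rot  : -4 -4 -4
drop : -4 -4
over : -4 -4 -4
+    : -4 -8
dup  : -4 -8 -8
rot  : -8 -8 -4
-6   : -8 -8 -4 -6
+    : -8 -8 -10
-    : -8 2
/    : -4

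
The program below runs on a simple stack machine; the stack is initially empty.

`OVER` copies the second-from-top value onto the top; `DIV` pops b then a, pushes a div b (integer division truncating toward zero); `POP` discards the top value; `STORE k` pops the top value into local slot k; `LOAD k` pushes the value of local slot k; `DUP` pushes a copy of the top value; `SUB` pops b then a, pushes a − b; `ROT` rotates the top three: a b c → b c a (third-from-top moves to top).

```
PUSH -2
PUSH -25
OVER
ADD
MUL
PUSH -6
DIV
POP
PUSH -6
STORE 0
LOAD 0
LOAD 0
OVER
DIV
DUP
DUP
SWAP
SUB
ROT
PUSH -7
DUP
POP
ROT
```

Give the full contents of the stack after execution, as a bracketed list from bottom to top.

[1, -6, -7, 0]

PUSH -2  -> -2
PUSH -25 -> -2 -25
OVER     -> -2 -25 -2
ADD      -> -2 -27
MUL      -> 54
PUSH -6  -> 54 -6
DIV      -> -9
POP      -> (empty)
PUSH -6  -> -6
STORE 0  -> (empty)
LOAD 0   -> -6
LOAD 0   -> -6 -6
OVER     -> -6 -6 -6
DIV      -> -6 1
DUP      -> -6 1 1
DUP      -> -6 1 1 1
SWAP     -> -6 1 1 1
SUB      -> -6 1 0
ROT      -> 1 0 -6
PUSH -7  -> 1 0 -6 -7
DUP      -> 1 0 -6 -7 -7
POP      -> 1 0 -6 -7
ROT      -> 1 -6 -7 0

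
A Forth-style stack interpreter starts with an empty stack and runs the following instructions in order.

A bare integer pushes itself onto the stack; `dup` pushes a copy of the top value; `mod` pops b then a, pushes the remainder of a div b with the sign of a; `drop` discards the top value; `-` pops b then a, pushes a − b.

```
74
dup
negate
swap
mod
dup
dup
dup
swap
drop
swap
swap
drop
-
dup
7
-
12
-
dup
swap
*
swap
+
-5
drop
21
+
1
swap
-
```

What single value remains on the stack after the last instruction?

74     : [74]
dup    : [74, 74]
negate : [74, -74]
swap   : [-74, 74]
mod    : [0]
dup    : [0, 0]
dup    : [0, 0, 0]
dup    : [0, 0, 0, 0]
swap   : [0, 0, 0, 0]
drop   : [0, 0, 0]
swap   : [0, 0, 0]
swap   : [0, 0, 0]
drop   : [0, 0]
-      : [0]
dup    : [0, 0]
7      : [0, 0, 7]
-      : [0, -7]
12     : [0, -7, 12]
-      : [0, -19]
dup    : [0, -19, -19]
swap   : [0, -19, -19]
*      : [0, 361]
swap   : [361, 0]
+      : [361]
-5     : [361, -5]
drop   : [361]
21     : [361, 21]
+      : [382]
1      : [382, 1]
swap   : [1, 382]
-      : [-381]

-381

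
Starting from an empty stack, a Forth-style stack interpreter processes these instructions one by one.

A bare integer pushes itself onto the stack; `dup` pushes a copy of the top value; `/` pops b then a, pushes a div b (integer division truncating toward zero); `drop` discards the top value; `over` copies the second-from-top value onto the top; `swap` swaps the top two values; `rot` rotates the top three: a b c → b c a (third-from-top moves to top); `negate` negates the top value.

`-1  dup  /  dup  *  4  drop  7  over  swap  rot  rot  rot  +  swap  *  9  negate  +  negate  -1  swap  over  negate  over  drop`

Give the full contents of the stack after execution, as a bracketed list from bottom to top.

-1     : [-1]
dup    : [-1, -1]
/      : [1]
dup    : [1, 1]
*      : [1]
4      : [1, 4]
drop   : [1]
7      : [1, 7]
over   : [1, 7, 1]
swap   : [1, 1, 7]
rot    : [1, 7, 1]
rot    : [7, 1, 1]
rot    : [1, 1, 7]
+      : [1, 8]
swap   : [8, 1]
*      : [8]
9      : [8, 9]
negate : [8, -9]
+      : [-1]
negate : [1]
-1     : [1, -1]
swap   : [-1, 1]
over   : [-1, 1, -1]
negate : [-1, 1, 1]
over   : [-1, 1, 1, 1]
drop   : [-1, 1, 1]

[-1, 1, 1]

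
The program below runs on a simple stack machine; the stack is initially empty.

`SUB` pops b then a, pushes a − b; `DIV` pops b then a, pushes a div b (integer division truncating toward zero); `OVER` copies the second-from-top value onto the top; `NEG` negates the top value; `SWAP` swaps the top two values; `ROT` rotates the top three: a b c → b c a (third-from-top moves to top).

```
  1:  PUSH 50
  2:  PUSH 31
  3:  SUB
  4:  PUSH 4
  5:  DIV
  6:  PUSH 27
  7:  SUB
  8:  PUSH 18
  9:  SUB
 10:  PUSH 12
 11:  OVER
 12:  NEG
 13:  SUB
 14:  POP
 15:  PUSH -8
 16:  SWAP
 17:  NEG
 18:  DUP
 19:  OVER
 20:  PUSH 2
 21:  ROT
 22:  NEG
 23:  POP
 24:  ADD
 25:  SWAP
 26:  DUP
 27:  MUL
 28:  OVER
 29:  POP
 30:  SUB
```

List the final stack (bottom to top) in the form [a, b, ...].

PUSH 50 → [50]
PUSH 31 → [50, 31]
SUB     → [19]
PUSH 4  → [19, 4]
DIV     → [4]
PUSH 27 → [4, 27]
SUB     → [-23]
PUSH 18 → [-23, 18]
SUB     → [-41]
PUSH 12 → [-41, 12]
OVER    → [-41, 12, -41]
NEG     → [-41, 12, 41]
SUB     → [-41, -29]
POP     → [-41]
PUSH -8 → [-41, -8]
SWAP    → [-8, -41]
NEG     → [-8, 41]
DUP     → [-8, 41, 41]
OVER    → [-8, 41, 41, 41]
PUSH 2  → [-8, 41, 41, 41, 2]
ROT     → [-8, 41, 41, 2, 41]
NEG     → [-8, 41, 41, 2, -41]
POP     → [-8, 41, 41, 2]
ADD     → [-8, 41, 43]
SWAP    → [-8, 43, 41]
DUP     → [-8, 43, 41, 41]
MUL     → [-8, 43, 1681]
OVER    → [-8, 43, 1681, 43]
POP     → [-8, 43, 1681]
SUB     → [-8, -1638]

[-8, -1638]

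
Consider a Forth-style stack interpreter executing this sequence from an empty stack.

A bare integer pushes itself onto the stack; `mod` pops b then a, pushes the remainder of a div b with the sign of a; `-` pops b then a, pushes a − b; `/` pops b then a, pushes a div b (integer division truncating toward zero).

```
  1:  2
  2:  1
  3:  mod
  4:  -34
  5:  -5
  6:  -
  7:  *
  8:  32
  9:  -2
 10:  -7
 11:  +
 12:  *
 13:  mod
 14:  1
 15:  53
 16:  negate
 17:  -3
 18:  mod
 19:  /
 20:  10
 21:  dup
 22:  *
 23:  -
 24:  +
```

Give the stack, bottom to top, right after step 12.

[0, -288]

2   -> 2
1   -> 2 1
mod -> 0
-34 -> 0 -34
-5  -> 0 -34 -5
-   -> 0 -29
*   -> 0
32  -> 0 32
-2  -> 0 32 -2
-7  -> 0 32 -2 -7
+   -> 0 32 -9
*   -> 0 -288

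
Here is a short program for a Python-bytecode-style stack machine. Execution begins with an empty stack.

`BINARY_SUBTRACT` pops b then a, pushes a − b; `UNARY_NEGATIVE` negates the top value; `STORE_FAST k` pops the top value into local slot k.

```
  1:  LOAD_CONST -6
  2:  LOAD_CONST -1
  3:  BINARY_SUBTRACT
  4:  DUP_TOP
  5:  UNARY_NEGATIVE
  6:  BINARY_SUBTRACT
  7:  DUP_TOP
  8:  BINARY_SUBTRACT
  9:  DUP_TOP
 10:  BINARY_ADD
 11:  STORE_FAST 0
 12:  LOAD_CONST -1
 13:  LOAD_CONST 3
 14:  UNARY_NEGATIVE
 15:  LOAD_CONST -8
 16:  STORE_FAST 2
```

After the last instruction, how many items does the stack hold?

2

LOAD_CONST -6   -> [-6]
LOAD_CONST -1   -> [-6, -1]
BINARY_SUBTRACT -> [-5]
DUP_TOP         -> [-5, -5]
UNARY_NEGATIVE  -> [-5, 5]
BINARY_SUBTRACT -> [-10]
DUP_TOP         -> [-10, -10]
BINARY_SUBTRACT -> [0]
DUP_TOP         -> [0, 0]
BINARY_ADD      -> [0]
STORE_FAST 0    -> []
LOAD_CONST -1   -> [-1]
LOAD_CONST 3    -> [-1, 3]
UNARY_NEGATIVE  -> [-1, -3]
LOAD_CONST -8   -> [-1, -3, -8]
STORE_FAST 2    -> [-1, -3]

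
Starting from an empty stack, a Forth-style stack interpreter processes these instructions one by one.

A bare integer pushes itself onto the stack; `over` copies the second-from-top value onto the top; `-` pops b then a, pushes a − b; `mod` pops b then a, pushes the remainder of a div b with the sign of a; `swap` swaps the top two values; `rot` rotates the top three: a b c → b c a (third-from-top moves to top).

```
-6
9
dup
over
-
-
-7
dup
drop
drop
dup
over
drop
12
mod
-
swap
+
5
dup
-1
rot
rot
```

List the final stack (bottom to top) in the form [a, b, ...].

[-6, -1, 5, 5]

-6   : [-6]
9    : [-6, 9]
dup  : [-6, 9, 9]
over : [-6, 9, 9, 9]
-    : [-6, 9, 0]
-    : [-6, 9]
-7   : [-6, 9, -7]
dup  : [-6, 9, -7, -7]
drop : [-6, 9, -7]
drop : [-6, 9]
dup  : [-6, 9, 9]
over : [-6, 9, 9, 9]
drop : [-6, 9, 9]
12   : [-6, 9, 9, 12]
mod  : [-6, 9, 9]
-    : [-6, 0]
swap : [0, -6]
+    : [-6]
5    : [-6, 5]
dup  : [-6, 5, 5]
-1   : [-6, 5, 5, -1]
rot  : [-6, 5, -1, 5]
rot  : [-6, -1, 5, 5]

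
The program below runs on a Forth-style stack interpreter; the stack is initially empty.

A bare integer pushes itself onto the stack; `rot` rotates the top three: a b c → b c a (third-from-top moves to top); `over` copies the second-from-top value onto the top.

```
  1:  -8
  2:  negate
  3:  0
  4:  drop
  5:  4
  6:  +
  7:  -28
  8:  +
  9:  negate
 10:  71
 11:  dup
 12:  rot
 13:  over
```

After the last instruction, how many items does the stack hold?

-8      -8
negate  8
0       8 0
drop    8
4       8 4
+       12
-28     12 -28
+       -16
negate  16
71      16 71
dup     16 71 71
rot     71 71 16
over    71 71 16 71

4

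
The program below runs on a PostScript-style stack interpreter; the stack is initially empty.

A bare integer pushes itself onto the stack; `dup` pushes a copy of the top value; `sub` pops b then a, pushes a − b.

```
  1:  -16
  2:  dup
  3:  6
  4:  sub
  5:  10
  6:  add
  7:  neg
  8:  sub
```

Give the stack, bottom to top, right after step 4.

-16  [-16]
dup  [-16, -16]
6    [-16, -16, 6]
sub  [-16, -22]

[-16, -22]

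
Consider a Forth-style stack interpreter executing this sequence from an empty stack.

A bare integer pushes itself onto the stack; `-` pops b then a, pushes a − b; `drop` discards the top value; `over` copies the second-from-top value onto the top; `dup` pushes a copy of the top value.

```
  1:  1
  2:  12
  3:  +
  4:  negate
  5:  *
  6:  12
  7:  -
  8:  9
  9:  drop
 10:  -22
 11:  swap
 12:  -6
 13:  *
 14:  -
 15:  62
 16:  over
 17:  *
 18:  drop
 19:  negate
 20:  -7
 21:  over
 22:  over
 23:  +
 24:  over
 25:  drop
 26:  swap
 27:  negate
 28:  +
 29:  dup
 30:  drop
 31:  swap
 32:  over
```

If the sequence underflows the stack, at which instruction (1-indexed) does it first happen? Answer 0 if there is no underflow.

5

1      -> 1
12     -> 1 12
+      -> 13
negate -> -13
*  — needs 2 operands, stack has 1 → underflow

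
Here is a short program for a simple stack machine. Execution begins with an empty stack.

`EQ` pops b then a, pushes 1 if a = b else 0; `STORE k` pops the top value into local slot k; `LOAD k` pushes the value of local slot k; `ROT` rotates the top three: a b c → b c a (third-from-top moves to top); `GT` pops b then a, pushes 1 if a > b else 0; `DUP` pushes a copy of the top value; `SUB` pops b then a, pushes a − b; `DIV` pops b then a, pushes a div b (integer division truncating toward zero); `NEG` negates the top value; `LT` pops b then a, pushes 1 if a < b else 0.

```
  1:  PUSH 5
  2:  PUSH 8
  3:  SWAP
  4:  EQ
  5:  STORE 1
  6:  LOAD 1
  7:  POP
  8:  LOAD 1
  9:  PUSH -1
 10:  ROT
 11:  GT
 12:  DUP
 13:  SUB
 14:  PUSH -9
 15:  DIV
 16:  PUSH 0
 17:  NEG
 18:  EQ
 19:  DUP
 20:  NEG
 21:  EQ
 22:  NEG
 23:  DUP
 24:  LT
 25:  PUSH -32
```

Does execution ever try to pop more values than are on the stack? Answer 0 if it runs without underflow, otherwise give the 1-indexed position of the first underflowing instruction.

PUSH 5   [5]
PUSH 8   [5, 8]
SWAP     [8, 5]
EQ       [0]
STORE 1  []
LOAD 1   [0]
POP      []
LOAD 1   [0]
PUSH -1  [0, -1]
ROT  — needs 3 operands, stack has 2 → underflow

10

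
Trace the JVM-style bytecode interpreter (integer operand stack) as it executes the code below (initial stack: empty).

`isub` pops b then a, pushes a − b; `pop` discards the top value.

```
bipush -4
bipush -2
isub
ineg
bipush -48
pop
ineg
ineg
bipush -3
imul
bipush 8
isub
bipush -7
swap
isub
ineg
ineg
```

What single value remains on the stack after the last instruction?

7

bipush -4  -> [-4]
bipush -2  -> [-4, -2]
isub       -> [-2]
ineg       -> [2]
bipush -48 -> [2, -48]
pop        -> [2]
ineg       -> [-2]
ineg       -> [2]
bipush -3  -> [2, -3]
imul       -> [-6]
bipush 8   -> [-6, 8]
isub       -> [-14]
bipush -7  -> [-14, -7]
swap       -> [-7, -14]
isub       -> [7]
ineg       -> [-7]
ineg       -> [7]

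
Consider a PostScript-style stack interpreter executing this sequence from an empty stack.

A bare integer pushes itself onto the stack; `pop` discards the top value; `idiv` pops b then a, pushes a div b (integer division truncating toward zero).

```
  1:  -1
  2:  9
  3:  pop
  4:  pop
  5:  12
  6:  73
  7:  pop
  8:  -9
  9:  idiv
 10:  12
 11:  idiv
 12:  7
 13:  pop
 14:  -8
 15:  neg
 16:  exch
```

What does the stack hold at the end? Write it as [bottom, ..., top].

-1   -> -1
9    -> -1 9
pop  -> -1
pop  -> (empty)
12   -> 12
73   -> 12 73
pop  -> 12
-9   -> 12 -9
idiv -> -1
12   -> -1 12
idiv -> 0
7    -> 0 7
pop  -> 0
-8   -> 0 -8
neg  -> 0 8
exch -> 8 0

[8, 0]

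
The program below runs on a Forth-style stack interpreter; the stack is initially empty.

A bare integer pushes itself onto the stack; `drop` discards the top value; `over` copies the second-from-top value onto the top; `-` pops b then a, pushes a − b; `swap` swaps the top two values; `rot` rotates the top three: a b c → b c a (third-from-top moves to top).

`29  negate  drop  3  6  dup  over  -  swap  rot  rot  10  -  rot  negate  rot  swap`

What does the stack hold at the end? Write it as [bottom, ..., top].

[-10, 3, -6]

29      29
negate  -29
drop    (empty)
3       3
6       3 6
dup     3 6 6
over    3 6 6 6
-       3 6 0
swap    3 0 6
rot     0 6 3
rot     6 3 0
10      6 3 0 10
-       6 3 -10
rot     3 -10 6
negate  3 -10 -6
rot     -10 -6 3
swap    -10 3 -6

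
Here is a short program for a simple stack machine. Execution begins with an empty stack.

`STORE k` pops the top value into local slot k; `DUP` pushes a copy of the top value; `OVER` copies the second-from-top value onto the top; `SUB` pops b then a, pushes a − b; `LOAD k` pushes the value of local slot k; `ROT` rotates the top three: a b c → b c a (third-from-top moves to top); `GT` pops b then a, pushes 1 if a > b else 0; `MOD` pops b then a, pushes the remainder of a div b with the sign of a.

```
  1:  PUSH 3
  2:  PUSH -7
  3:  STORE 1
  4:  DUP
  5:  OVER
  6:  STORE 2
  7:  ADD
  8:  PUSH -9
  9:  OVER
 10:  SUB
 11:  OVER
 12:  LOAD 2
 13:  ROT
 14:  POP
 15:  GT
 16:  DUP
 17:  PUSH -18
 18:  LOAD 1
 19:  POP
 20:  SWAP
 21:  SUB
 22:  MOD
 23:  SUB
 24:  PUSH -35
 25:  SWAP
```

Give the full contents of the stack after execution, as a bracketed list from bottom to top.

[-35, 5]

PUSH 3    [3]
PUSH -7   [3, -7]
STORE 1   [3]
DUP       [3, 3]
OVER      [3, 3, 3]
STORE 2   [3, 3]
ADD       [6]
PUSH -9   [6, -9]
OVER      [6, -9, 6]
SUB       [6, -15]
OVER      [6, -15, 6]
LOAD 2    [6, -15, 6, 3]
ROT       [6, 6, 3, -15]
POP       [6, 6, 3]
GT        [6, 1]
DUP       [6, 1, 1]
PUSH -18  [6, 1, 1, -18]
LOAD 1    [6, 1, 1, -18, -7]
POP       [6, 1, 1, -18]
SWAP      [6, 1, -18, 1]
SUB       [6, 1, -19]
MOD       [6, 1]
SUB       [5]
PUSH -35  [5, -35]
SWAP      [-35, 5]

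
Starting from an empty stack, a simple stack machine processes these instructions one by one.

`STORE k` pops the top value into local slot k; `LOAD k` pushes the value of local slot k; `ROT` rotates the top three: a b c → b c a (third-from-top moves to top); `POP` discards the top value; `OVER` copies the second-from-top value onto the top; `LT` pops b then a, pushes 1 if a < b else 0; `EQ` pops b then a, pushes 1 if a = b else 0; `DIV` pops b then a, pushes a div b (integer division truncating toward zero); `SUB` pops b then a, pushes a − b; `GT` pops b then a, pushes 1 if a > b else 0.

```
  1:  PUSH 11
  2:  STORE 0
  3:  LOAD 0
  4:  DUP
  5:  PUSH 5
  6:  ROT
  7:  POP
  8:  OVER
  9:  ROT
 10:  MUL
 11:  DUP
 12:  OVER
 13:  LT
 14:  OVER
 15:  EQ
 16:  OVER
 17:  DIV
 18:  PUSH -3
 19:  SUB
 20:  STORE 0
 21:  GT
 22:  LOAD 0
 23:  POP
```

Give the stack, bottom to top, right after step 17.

[5, 121, 0]

PUSH 11 : [11]
STORE 0 : []
LOAD 0  : [11]
DUP     : [11, 11]
PUSH 5  : [11, 11, 5]
ROT     : [11, 5, 11]
POP     : [11, 5]
OVER    : [11, 5, 11]
ROT     : [5, 11, 11]
MUL     : [5, 121]
DUP     : [5, 121, 121]
OVER    : [5, 121, 121, 121]
LT      : [5, 121, 0]
OVER    : [5, 121, 0, 121]
EQ      : [5, 121, 0]
OVER    : [5, 121, 0, 121]
DIV     : [5, 121, 0]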